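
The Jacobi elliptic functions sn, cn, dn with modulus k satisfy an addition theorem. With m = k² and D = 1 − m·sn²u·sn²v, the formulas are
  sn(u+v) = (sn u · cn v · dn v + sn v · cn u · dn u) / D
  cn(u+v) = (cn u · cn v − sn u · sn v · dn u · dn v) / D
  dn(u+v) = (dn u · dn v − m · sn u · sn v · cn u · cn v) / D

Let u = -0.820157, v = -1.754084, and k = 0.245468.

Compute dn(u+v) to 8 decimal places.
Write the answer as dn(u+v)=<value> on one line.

sn u = -0.7279455814831188, cn u = 0.6856349104291613, dn u = 0.9839059062639502
sn v = -0.9881701381201533, cn v = -0.1533615927395029, dn v = 0.970135369092904
m = k² = 0.060254539024
D = 1 − m·sn²u·sn²v = 0.9688217993192808
dn(u+v) = (dn u·dn v − m·sn u·sn v·cn u·cn v)/D = 0.9590794537737425/0.9688217993192808 = 0.9899441305383677

dn(u+v)=0.98994413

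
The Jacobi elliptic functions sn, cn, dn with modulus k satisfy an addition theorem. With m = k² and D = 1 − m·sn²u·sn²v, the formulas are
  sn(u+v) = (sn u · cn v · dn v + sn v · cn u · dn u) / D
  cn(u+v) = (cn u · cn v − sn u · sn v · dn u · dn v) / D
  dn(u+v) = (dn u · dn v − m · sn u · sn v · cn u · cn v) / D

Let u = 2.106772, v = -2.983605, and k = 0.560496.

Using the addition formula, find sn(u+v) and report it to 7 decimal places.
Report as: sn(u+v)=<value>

sn u = 0.9489661765888781, cn u = -0.3153778617631335, dn u = 0.8468123584457664
sn v = -0.4403785835542796, cn v = -0.89781217587351, dn v = 0.9690586858240586
m = k² = 0.314155766016
D = 1 − m·sn²u·sn²v = 0.9451345579699672
sn(u+v) = (sn u·cn v·dn v + sn v·cn u·dn u)/D = -0.7080215027928634/0.9451345579699672 = -0.7491224364005973

sn(u+v)=-0.7491224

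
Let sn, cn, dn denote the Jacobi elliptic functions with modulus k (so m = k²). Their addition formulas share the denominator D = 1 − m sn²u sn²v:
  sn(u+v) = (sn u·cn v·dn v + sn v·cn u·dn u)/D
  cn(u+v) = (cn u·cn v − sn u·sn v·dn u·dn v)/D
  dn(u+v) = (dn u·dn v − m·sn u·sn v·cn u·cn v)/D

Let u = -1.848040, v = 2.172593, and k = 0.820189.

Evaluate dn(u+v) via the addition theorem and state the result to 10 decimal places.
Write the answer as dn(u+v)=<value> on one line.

dn(u+v)=0.9659747970

sn u = -0.9941164623819344, cn u = 0.1083164771455752, dn u = 0.5789495201410128
sn v = 0.9969799986671042, cn v = -0.07765875519051928, dn v = 0.5756275176334075
m = k² = 0.672709995721
D = 1 − m·sn²u·sn²v = 0.3391919826542182
dn(u+v) = (dn u·dn v − m·sn u·sn v·cn u·cn v)/D = 0.3276509065834194/0.3391919826542182 = 0.9659747969852103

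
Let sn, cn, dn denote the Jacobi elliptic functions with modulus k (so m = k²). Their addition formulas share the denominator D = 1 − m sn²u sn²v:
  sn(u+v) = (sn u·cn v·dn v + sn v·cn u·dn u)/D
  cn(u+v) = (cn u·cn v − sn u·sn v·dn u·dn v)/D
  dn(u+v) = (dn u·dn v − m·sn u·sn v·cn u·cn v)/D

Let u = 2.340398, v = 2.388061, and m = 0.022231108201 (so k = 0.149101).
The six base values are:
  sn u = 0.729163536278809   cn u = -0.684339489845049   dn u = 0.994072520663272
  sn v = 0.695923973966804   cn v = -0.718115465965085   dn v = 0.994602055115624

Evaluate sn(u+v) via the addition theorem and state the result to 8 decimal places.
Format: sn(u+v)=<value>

m = k² = 0.022231108201
D = 1 − m·sn²u·sn²v = 0.9942755391036629
sn(u+v) = (sn u·cn v·dn v + sn v·cn u·dn u)/D = -0.9942224268295201/0.9942755391036629 = -0.99994658193624

sn(u+v)=-0.99994658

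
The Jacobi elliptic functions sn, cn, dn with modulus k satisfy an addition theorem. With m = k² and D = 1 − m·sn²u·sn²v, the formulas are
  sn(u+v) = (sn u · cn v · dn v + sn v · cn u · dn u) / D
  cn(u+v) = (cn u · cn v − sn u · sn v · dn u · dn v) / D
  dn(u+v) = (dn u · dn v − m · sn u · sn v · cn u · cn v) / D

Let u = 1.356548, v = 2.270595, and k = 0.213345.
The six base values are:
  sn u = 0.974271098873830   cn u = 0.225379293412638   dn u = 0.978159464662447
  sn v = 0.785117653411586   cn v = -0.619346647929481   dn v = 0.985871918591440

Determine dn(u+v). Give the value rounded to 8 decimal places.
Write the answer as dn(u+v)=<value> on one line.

m = k² = 0.045516089025
D = 1 − m·sn²u·sn²v = 0.9733685960110035
dn(u+v) = (dn u·dn v − m·sn u·sn v·cn u·cn v)/D = 0.9691998477997156/0.9733685960110035 = 0.9957171946697561

dn(u+v)=0.99571719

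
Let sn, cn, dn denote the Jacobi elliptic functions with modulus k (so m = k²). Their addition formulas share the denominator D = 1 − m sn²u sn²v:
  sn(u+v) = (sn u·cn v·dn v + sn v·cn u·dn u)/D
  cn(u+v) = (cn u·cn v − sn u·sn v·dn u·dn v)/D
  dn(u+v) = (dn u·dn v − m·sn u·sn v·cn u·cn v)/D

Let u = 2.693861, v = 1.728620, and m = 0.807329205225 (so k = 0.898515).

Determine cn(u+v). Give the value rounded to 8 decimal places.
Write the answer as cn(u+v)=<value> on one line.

sn u = 0.9822718188201807, cn u = -0.1874621933929457, dn u = 0.4701510580742953
sn v = 0.9691435555240772, cn v = 0.2464969954911212, dn v = 0.4916551006020199
m = k² = 0.807329205225
D = 1 − m·sn²u·sn²v = 0.2683721032827546
cn(u+v) = (cn u·cn v − sn u·sn v·dn u·dn v)/D = -0.2662570386069056/0.2683721032827546 = -0.9921189100879813

cn(u+v)=-0.99211891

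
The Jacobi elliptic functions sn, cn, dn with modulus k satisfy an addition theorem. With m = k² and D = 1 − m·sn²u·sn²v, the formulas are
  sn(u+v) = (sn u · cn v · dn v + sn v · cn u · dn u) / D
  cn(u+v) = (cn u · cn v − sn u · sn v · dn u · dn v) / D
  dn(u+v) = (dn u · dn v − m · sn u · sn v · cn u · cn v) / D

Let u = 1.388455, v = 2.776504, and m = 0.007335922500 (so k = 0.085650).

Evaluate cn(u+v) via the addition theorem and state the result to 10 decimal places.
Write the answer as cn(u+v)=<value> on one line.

sn u = 0.9830168913841359, cn u = 0.1835150981621675, dn u = 0.9964492637192355
sn v = 0.3623737564695958, cn v = -0.9320328645611774, dn v = 0.9995182265715899
m = k² = 0.0073359225
D = 1 − m·sn²u·sn²v = 0.9990691275619179
cn(u+v) = (cn u·cn v − sn u·sn v·dn u·dn v)/D = -0.5258257769137817/0.9990691275619179 = -0.5263157097016726

cn(u+v)=-0.5263157097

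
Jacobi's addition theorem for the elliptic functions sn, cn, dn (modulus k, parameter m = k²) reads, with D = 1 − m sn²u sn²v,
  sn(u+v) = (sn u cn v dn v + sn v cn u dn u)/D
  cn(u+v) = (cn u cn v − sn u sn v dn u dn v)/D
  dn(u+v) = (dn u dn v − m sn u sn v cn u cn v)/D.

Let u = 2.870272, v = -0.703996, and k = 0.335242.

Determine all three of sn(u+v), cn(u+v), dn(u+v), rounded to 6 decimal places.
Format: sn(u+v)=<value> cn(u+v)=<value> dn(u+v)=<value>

sn u = 0.3567207413711278, cn u = -0.9342110643080786, dn u = 0.992823631932414
sn v = -0.64275460813037, cn v = 0.7660721335012614, dn v = 0.9765086199541806
m = k² = 0.112387198564
D = 1 − m·sn²u·sn²v = 0.9940916805643189
sn(u+v) = (sn u·cn v·dn v + sn v·cn u·dn u)/D = 0.8630135240795352/0.9940916805643189 = 0.868142788992687
cn(u+v) = (cn u·cn v − sn u·sn v·dn u·dn v)/D = -0.4933821304253058/0.9940916805643189 = -0.4963145151212071
dn(u+v) = (dn u·dn v − m·sn u·sn v·cn u·cn v)/D = 0.9510589595047487/0.9940916805643189 = 0.9567115167535234

sn(u+v)=0.868143 cn(u+v)=-0.496315 dn(u+v)=0.956712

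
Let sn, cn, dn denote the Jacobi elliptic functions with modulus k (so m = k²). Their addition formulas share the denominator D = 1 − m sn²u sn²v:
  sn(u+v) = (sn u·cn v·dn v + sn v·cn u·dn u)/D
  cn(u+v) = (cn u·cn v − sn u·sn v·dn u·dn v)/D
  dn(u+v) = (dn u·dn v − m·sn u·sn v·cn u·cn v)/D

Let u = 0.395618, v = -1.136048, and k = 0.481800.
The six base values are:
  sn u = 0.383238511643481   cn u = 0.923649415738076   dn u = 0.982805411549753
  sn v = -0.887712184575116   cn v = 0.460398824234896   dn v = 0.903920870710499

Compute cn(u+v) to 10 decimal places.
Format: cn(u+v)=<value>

cn(u+v)=0.7475629311

m = k² = 0.23213124
D = 1 − m·sn²u·sn²v = 0.9731331814046346
cn(u+v) = (cn u·cn v − sn u·sn v·dn u·dn v)/D = 0.7274782934824373/0.9731331814046346 = 0.7475629311420504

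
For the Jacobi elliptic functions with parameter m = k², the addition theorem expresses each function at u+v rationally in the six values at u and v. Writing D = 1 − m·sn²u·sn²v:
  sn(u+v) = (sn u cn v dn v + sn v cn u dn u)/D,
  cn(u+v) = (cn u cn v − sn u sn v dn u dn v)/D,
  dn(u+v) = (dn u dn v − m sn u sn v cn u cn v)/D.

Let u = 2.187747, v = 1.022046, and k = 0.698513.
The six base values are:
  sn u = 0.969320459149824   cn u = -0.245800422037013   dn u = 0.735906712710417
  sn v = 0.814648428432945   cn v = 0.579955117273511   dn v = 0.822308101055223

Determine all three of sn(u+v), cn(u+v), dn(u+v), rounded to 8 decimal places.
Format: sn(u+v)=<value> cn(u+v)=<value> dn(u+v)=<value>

m = k² = 0.487920411169
D = 1 − m·sn²u·sn²v = 0.6957544792116356
sn(u+v) = (sn u·cn v·dn v + sn v·cn u·dn u)/D = 0.3149120204765616/0.6957544792116356 = 0.4526194654663103
cn(u+v) = (cn u·cn v − sn u·sn v·dn u·dn v)/D = -0.6204068944671907/0.6957544792116356 = -0.8917037733916973
dn(u+v) = (dn u·dn v − m·sn u·sn v·cn u·cn v)/D = 0.6600662336322171/0.6957544792116356 = 0.9487056905190792

sn(u+v)=0.45261947 cn(u+v)=-0.89170377 dn(u+v)=0.94870569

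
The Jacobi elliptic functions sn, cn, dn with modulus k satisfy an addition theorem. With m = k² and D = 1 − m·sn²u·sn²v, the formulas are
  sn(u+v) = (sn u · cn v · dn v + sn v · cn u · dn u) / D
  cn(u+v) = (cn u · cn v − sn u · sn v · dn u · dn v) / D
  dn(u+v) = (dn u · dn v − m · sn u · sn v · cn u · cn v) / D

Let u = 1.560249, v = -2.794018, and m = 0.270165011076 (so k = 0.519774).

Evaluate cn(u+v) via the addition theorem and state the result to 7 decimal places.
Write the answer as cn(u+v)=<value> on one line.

sn u = 0.993187954917771, cn u = 0.1165233290215125, dn u = 0.8564480163257426
sn v = -0.5569093011062297, cn v = -0.8305733142482792, dn v = 0.9571880015660338
m = k² = 0.270165011076
D = 1 − m·sn²u·sn²v = 0.9173465600073418
cn(u+v) = (cn u·cn v − sn u·sn v·dn u·dn v)/D = 0.3566529234175745/0.9173465600073418 = 0.3887875520182035

cn(u+v)=0.3887876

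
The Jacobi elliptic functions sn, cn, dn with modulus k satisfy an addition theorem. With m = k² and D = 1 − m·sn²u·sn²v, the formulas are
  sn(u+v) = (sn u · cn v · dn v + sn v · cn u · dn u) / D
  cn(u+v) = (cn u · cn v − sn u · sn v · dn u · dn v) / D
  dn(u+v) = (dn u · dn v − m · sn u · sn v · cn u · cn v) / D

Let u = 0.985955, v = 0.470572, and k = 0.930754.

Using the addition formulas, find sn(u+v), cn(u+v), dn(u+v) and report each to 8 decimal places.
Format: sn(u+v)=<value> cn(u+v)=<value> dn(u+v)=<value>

sn u = 0.7666711495342123, cn u = 0.6420399897762518, dn u = 0.7005714724577851
sn v = 0.4406226872222593, cn v = 0.8976924013853716, dn v = 0.9120354697791018
m = k² = 0.866303008516
D = 1 − m·sn²u·sn²v = 0.9011397342433316
sn(u+v) = (sn u·cn v·dn v + sn v·cn u·dn u)/D = 0.8258844466744508/0.9011397342433316 = 0.9164887700440031
cn(u+v) = (cn u·cn v − sn u·sn v·dn u·dn v)/D = 0.3605103346277032/0.9011397342433316 = 0.4000604134168118
dn(u+v) = (dn u·dn v − m·sn u·sn v·cn u·cn v)/D = 0.4702769713203918/0.9011397342433316 = 0.521869088055776

sn(u+v)=0.91648877 cn(u+v)=0.40006041 dn(u+v)=0.52186909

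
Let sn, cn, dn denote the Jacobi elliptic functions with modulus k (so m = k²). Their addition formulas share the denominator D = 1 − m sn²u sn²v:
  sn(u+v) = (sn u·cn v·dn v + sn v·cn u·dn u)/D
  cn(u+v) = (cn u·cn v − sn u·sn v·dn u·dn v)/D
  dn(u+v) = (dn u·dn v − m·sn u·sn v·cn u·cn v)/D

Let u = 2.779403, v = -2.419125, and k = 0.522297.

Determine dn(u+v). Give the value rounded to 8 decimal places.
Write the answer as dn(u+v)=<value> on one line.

sn u = 0.570694415992988, cn u = -0.821162519574793, dn u = 0.9545433955092378
sn v = -0.8090800172602927, cn v = -0.5876984989517026, dn v = 0.9063255971280947
m = k² = 0.272794156209
D = 1 − m·sn²u·sn²v = 0.9418398846618795
dn(u+v) = (dn u·dn v − m·sn u·sn v·cn u·cn v)/D = 0.9259145539043121/0.9418398846618795 = 0.9830912546634351

dn(u+v)=0.98309125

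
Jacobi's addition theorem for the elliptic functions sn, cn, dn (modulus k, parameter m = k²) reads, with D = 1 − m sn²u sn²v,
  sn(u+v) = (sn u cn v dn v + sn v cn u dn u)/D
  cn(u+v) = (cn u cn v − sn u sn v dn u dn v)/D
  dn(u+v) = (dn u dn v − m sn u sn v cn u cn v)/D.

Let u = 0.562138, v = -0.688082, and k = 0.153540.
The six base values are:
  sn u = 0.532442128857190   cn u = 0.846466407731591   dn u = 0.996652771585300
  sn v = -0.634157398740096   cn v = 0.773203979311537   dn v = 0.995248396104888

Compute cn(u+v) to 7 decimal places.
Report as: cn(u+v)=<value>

cn(u+v)=0.9920805

m = k² = 0.0235745316
D = 1 − m·sn²u·sn²v = 0.9973122923809137
cn(u+v) = (cn u·cn v − sn u·sn v·dn u·dn v)/D = 0.9894140926223236/0.9973122923809137 = 0.9920805149811856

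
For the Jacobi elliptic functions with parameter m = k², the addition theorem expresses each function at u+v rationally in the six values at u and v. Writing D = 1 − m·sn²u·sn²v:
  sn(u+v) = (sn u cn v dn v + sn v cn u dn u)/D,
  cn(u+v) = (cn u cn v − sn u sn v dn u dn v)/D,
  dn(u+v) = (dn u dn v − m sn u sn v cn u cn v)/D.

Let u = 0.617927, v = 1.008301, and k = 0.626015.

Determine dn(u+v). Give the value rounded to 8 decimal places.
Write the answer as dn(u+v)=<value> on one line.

sn u = 0.5677131258900398, cn u = 0.8232264613653765, dn u = 0.9347154756217046
sn v = 0.8157385319343949, cn v = 0.5784208221680113, dn v = 0.8597800359124499
m = k² = 0.391894780225
D = 1 − m·sn²u·sn²v = 0.9159516283286014
dn(u+v) = (dn u·dn v − m·sn u·sn v·cn u·cn v)/D = 0.7172300296182897/0.9159516283286014 = 0.7830435663148147

dn(u+v)=0.78304357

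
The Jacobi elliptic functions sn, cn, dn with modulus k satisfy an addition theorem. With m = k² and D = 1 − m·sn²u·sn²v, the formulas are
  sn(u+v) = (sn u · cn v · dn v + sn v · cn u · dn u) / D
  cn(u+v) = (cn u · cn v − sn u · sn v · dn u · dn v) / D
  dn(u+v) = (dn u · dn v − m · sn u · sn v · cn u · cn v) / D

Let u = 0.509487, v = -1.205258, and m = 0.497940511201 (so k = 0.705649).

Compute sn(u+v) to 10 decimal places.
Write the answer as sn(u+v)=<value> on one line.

sn(u+v)=-0.6214507230

sn u = 0.4786534826064421, cn u = 0.8780038972514441, dn u = 0.9412317831096332
sn v = -0.8897952464757351, cn v = 0.4563599668564124, dn v = 0.7783076385560616
m = k² = 0.497940511201
D = 1 − m·sn²u·sn²v = 0.9096766431536485
sn(u+v) = (sn u·cn v·dn v + sn v·cn u·dn u)/D = -0.5653192076171377/0.9096766431536485 = -0.6214507230363754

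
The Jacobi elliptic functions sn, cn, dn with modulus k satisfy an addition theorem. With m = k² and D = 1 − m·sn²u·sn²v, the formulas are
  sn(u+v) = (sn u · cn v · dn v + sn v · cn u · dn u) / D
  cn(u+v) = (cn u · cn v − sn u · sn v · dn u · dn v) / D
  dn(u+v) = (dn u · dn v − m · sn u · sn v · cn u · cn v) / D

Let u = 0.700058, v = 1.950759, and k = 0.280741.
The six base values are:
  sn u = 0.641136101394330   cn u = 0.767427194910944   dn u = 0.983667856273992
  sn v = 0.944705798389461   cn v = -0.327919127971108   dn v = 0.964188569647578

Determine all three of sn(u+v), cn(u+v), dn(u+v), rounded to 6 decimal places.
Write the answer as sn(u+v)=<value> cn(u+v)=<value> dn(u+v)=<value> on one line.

m = k² = 0.078815509081
D = 1 − m·sn²u·sn²v = 0.9710861907835741
sn(u+v) = (sn u·cn v·dn v + sn v·cn u·dn u)/D = 0.5104404644642112/0.9710861907835741 = 0.5256386810035207
cn(u+v) = (cn u·cn v − sn u·sn v·dn u·dn v)/D = -0.8261107202839777/0.9710861907835741 = -0.8507079269836851
dn(u+v) = (dn u·dn v − m·sn u·sn v·cn u·cn v)/D = 0.9604546064172277/0.9710861907835741 = 0.98905186329777

sn(u+v)=0.525639 cn(u+v)=-0.850708 dn(u+v)=0.989052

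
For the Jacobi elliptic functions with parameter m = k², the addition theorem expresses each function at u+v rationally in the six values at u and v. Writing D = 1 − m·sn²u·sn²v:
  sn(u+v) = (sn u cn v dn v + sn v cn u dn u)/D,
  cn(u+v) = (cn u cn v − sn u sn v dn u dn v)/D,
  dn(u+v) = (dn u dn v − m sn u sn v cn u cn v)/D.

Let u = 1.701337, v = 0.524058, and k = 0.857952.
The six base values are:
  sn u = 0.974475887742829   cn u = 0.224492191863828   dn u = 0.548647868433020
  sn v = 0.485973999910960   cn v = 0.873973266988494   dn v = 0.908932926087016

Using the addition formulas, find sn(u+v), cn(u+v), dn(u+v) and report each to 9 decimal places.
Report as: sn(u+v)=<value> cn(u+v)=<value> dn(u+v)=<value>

sn(u+v)=0.998853918 cn(u+v)=-0.047862825 dn(u+v)=0.515368430

m = k² = 0.736081634304
D = 1 − m·sn²u·sn²v = 0.8349200813032413
sn(u+v) = (sn u·cn v·dn v + sn v·cn u·dn u)/D = 0.8339631946451424/0.8349200813032413 = 0.9988539182617272
cn(u+v) = (cn u·cn v − sn u·sn v·dn u·dn v)/D = -0.03996163335850274/0.8349200813032413 = -0.04786282454259087
dn(u+v) = (dn u·dn v − m·sn u·sn v·cn u·cn v)/D = 0.4302914511912311/0.8349200813032413 = 0.5153684296580598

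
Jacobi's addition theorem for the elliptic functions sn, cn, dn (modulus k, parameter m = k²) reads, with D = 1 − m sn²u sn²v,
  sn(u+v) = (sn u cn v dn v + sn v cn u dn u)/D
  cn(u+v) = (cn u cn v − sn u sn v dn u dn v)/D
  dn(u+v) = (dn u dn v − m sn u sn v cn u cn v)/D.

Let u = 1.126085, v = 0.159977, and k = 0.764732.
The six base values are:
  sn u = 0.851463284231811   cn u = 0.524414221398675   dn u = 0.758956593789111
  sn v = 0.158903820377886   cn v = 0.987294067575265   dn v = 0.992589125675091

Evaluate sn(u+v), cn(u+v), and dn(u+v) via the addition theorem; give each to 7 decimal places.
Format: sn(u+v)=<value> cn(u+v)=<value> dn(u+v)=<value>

m = k² = 0.584815031824
D = 1 − m·sn²u·sn²v = 0.9892942017342109
sn(u+v) = (sn u·cn v·dn v + sn v·cn u·dn u)/D = 0.8976596705708903/0.9892942017342109 = 0.907373831765427
cn(u+v) = (cn u·cn v − sn u·sn v·dn u·dn v)/D = 0.4158246426265407/0.9892942017342109 = 0.4203245524916747
dn(u+v) = (dn u·dn v − m·sn u·sn v·cn u·cn v)/D = 0.7123645319538489/0.9892942017342109 = 0.7200734935119296

sn(u+v)=0.9073738 cn(u+v)=0.4203246 dn(u+v)=0.7200735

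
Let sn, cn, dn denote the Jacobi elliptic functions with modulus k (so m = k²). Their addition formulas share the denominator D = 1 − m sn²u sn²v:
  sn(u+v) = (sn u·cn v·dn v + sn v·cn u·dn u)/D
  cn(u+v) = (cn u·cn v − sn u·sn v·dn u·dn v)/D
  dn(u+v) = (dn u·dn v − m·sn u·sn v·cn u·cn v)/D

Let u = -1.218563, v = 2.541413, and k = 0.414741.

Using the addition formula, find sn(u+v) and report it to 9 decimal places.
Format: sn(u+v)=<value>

sn(u+v)=0.956886019

sn u = -0.9246357629131278, cn u = 0.3808526039586155, dn u = 0.9235473701492343
sn v = 0.6738202250947982, cn v = -0.7388953269937464, dn v = 0.9601570808552874
m = k² = 0.172010097081
D = 1 − m·sn²u·sn²v = 0.9332296888838228
sn(u+v) = (sn u·cn v·dn v + sn v·cn u·dn u)/D = 0.8929944420909124/0.9332296888838228 = 0.9568860193024579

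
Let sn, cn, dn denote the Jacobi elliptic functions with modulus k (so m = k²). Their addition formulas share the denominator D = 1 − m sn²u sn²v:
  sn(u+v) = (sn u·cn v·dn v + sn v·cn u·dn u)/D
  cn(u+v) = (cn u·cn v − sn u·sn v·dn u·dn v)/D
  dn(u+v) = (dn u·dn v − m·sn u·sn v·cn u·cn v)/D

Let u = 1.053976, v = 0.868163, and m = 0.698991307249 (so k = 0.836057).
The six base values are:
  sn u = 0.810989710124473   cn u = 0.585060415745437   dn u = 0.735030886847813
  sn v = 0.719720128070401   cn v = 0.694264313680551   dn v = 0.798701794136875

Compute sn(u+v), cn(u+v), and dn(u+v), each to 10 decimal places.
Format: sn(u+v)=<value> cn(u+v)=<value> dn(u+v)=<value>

sn(u+v)=0.9965180488 cn(u+v)=0.0833773252 dn(u+v)=0.5530532754

m = k² = 0.698991307249
D = 1 − m·sn²u·sn²v = 0.7618614199342099
sn(u+v) = (sn u·cn v·dn v + sn v·cn u·dn u)/D = 0.7592086556734623/0.7618614199342099 = 0.9965180488323235
cn(u+v) = (cn u·cn v − sn u·sn v·dn u·dn v)/D = 0.06352196733937539/0.7618614199342099 = 0.08337732516349337
dn(u+v) = (dn u·dn v − m·sn u·sn v·cn u·cn v)/D = 0.4213499536665089/0.7618614199342099 = 0.5530532753619344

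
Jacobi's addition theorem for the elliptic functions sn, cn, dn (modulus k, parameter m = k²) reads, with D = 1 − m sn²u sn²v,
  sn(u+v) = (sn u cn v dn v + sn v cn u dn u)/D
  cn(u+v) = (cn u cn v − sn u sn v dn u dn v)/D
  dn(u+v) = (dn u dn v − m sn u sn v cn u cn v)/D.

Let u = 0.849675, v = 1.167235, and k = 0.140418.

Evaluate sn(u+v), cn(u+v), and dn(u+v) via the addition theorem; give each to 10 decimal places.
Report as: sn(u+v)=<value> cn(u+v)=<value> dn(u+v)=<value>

sn u = 0.7499136636394195, cn u = 0.6615357111198938, dn u = 0.9944403551946284
sn v = 0.9181007820601479, cn v = 0.3963470120747031, dn v = 0.9916552734427586
m = k² = 0.019717214724
D = 1 − m·sn²u·sn²v = 0.9906535042256937
sn(u+v) = (sn u·cn v·dn v + sn v·cn u·dn u)/D = 0.8987255374556883/0.9906535042256937 = 0.9072047225615405
cn(u+v) = (cn u·cn v − sn u·sn v·dn u·dn v)/D = -0.416757451954528/0.9906535042256937 = -0.4206894238770905
dn(u+v) = (dn u·dn v − m·sn u·sn v·cn u·cn v)/D = 0.9825826282890337/0.9906535042256937 = 0.9918529779562347

sn(u+v)=0.9072047226 cn(u+v)=-0.4206894239 dn(u+v)=0.9918529780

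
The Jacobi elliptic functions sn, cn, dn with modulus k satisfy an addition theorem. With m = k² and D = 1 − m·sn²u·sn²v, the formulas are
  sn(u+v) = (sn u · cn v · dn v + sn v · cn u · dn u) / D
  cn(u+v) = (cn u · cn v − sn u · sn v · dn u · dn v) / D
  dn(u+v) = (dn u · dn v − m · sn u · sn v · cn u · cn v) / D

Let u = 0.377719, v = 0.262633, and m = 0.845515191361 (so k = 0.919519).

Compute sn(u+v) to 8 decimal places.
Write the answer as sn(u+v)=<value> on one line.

sn u = 0.3619676979555126, cn u = 0.9321906380332227, dn u = 0.9429846659275282
sn v = 0.2571985354463174, cn v = 0.9663585842554871, dn v = 0.9716317467664651
m = k² = 0.845515191361
D = 1 − m·sn²u·sn²v = 0.9926717879261209
sn(u+v) = (sn u·cn v·dn v + sn v·cn u·dn u)/D = 0.5659558246262822/0.9926717879261209 = 0.5701338866582186

sn(u+v)=0.57013389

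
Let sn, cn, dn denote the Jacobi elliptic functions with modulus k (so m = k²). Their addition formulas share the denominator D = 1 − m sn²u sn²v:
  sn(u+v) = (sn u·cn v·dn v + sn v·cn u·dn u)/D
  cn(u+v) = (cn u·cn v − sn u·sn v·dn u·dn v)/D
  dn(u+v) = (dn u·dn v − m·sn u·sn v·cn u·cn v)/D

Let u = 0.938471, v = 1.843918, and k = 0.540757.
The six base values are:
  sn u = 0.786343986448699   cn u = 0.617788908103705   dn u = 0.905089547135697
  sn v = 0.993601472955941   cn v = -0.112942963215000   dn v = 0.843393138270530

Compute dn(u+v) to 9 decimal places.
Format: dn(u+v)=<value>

m = k² = 0.292418133049
D = 1 − m·sn²u·sn²v = 0.8214935582564802
dn(u+v) = (dn u·dn v − m·sn u·sn v·cn u·cn v)/D = 0.7792877841191504/0.8214935582564802 = 0.9486231222227641

dn(u+v)=0.948623122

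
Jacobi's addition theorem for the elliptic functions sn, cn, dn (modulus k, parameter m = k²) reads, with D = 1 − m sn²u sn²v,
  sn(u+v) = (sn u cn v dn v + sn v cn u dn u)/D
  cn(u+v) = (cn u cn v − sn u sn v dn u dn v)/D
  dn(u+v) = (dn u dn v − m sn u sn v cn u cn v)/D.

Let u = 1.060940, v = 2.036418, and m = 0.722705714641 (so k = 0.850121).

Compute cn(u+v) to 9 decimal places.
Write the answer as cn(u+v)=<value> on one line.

sn u = 0.8118197090908384, cn u = 0.5839081776543865, dn u = 0.7236711287327814
sn v = 0.999243001067655, cn v = 0.03890276104990988, dn v = 0.5276249104459975
m = k² = 0.722705714641
D = 1 − m·sn²u·sn²v = 0.5244207469493269
cn(u+v) = (cn u·cn v − sn u·sn v·dn u·dn v)/D = -0.2870243238815975/0.5244207469493269 = -0.5473168740010428

cn(u+v)=-0.547316874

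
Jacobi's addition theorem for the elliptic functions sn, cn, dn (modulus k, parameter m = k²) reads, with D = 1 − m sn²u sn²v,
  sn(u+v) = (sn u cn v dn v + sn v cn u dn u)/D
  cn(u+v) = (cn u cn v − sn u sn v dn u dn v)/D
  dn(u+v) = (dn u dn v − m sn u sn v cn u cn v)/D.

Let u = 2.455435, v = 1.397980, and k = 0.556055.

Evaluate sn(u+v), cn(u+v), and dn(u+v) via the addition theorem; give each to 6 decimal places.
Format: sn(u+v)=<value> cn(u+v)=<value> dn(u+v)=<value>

sn(u+v)=-0.399759 cn(u+v)=-0.916620 dn(u+v)=0.974981

sn u = 0.809338299406377, cn u = -0.5873427594803511, dn u = 0.8930101071046604
sn v = 0.9641769788274378, cn v = 0.2652597849263898, dn v = 0.8441319806402186
m = k² = 0.309197163025
D = 1 − m·sn²u·sn²v = 0.8117178273295117
sn(u+v) = (sn u·cn v·dn v + sn v·cn u·dn u)/D = -0.3244913451606183/0.8117178273295117 = -0.3997588007006936
cn(u+v) = (cn u·cn v − sn u·sn v·dn u·dn v)/D = -0.7440370945862817/0.8117178273295117 = -0.9166203692163638
dn(u+v) = (dn u·dn v − m·sn u·sn v·cn u·cn v)/D = 0.7914095206485491/0.8117178273295117 = 0.9749810759389438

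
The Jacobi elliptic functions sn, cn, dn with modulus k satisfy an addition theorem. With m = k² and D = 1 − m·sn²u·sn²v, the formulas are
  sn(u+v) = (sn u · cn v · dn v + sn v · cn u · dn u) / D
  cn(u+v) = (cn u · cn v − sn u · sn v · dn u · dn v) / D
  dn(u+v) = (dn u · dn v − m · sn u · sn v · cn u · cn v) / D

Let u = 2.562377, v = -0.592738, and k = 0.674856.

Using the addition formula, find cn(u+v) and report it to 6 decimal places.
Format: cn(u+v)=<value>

cn(u+v)=-0.111825

sn u = 0.8412390524164365, cn u = -0.5406633487573353, dn u = 0.8232250158721451
sn v = -0.5464249409203536, cn v = 0.8375080799253151, dn v = 0.9295253772008545
m = k² = 0.455430620736
D = 1 − m·sn²u·sn²v = 0.9037674252051109
cn(u+v) = (cn u·cn v − sn u·sn v·dn u·dn v)/D = -0.1010634514949605/0.9037674252051109 = -0.1118246228801885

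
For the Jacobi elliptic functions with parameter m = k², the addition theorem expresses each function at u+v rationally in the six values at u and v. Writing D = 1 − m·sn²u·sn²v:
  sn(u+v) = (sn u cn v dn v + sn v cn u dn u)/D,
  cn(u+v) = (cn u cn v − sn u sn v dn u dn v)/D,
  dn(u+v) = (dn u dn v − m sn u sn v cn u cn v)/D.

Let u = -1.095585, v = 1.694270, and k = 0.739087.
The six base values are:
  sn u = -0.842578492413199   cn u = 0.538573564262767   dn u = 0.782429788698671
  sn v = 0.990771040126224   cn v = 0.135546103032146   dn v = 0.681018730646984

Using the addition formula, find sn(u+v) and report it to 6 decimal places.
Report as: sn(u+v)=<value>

sn(u+v)=0.548550

m = k² = 0.546249593569
D = 1 − m·sn²u·sn²v = 0.6193213917752628
sn(u+v) = (sn u·cn v·dn v + sn v·cn u·dn u)/D = 0.3397290087050385/0.6193213917752628 = 0.5485504185980357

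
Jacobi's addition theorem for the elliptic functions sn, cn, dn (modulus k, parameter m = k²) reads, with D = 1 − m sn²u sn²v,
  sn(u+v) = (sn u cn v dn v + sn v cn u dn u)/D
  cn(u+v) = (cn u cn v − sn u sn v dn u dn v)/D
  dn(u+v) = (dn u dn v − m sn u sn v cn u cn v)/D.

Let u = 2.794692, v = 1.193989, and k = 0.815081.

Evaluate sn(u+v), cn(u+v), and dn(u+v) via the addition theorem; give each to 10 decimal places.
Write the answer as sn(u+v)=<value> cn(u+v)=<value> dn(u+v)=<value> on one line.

sn u = 0.8898183123833697, cn u = -0.4563149909297435, dn u = 0.6884603293612723
sn v = 0.8688624461235074, cn v = 0.4950535826718914, dn v = 0.706018618929171
m = k² = 0.664357036561
D = 1 − m·sn²u·sn²v = 0.6028941628508099
sn(u+v) = (sn u·cn v·dn v + sn v·cn u·dn u)/D = 0.03804938766451528/0.6028941628508099 = 0.06311122251473988
cn(u+v) = (cn u·cn v − sn u·sn v·dn u·dn v)/D = -0.601692293201379/0.6028941628508099 = -0.9980064997747735
dn(u+v) = (dn u·dn v − m·sn u·sn v·cn u·cn v)/D = 0.6020959597764285/0.6028941628508099 = 0.998676047764989

sn(u+v)=0.0631112225 cn(u+v)=-0.9980064998 dn(u+v)=0.9986760478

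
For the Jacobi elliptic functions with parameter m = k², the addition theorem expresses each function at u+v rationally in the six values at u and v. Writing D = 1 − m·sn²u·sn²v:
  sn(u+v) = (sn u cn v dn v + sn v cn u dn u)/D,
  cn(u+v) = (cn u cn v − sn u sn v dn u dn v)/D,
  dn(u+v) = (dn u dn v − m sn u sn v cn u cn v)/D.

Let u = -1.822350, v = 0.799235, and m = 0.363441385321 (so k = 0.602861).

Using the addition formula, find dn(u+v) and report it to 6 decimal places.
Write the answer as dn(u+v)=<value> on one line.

sn u = -0.9984680085712658, cn u = -0.05533205092648164, dn u = 0.7985432611056266
sn v = 0.6977060462418015, cn v = 0.7163841658200111, dn v = 0.9072370216802359
m = k² = 0.363441385321
D = 1 − m·sn²u·sn²v = 0.82362068114381
dn(u+v) = (dn u·dn v − m·sn u·sn v·cn u·cn v)/D = 0.7144319379366119/0.82362068114381 = 0.86742836149335

dn(u+v)=0.867428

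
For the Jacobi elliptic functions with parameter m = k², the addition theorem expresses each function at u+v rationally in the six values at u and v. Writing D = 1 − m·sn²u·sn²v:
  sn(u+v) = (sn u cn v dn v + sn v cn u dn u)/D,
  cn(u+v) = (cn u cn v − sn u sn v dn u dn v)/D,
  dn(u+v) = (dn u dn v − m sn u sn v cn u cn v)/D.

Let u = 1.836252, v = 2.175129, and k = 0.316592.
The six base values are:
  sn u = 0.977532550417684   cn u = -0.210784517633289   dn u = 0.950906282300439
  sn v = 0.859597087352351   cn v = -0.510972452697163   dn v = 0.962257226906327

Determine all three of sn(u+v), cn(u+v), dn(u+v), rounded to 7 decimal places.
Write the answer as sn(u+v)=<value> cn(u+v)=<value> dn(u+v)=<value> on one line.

m = k² = 0.100230494464
D = 1 − m·sn²u·sn²v = 0.9292295106233244
sn(u+v) = (sn u·cn v·dn v + sn v·cn u·dn u)/D = -0.6529344625433452/0.9292295106233244 = -0.702662211088581
cn(u+v) = (cn u·cn v − sn u·sn v·dn u·dn v)/D = -0.6611687160146764/0.9292295106233244 = -0.7115235885816481
dn(u+v) = (dn u·dn v − m·sn u·sn v·cn u·cn v)/D = 0.9059452947000496/0.9292295106233244 = 0.9749424489245334

sn(u+v)=-0.7026622 cn(u+v)=-0.7115236 dn(u+v)=0.9749424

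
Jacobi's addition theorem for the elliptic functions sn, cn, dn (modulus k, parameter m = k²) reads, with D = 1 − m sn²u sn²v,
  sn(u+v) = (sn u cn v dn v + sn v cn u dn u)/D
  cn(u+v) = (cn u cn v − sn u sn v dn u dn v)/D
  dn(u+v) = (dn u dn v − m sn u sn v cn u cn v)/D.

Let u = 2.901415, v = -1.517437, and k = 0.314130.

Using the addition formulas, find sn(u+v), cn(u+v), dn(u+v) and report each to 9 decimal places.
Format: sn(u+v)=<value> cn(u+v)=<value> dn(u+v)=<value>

sn(u+v)=0.976649435 cn(u+v)=0.214839200 dn(u+v)=0.951775655

sn u = 0.316237358587752, cn u = -0.9486801004729896, dn u = 0.9950535843038582
sn v = -0.9959837791636161, cn v = 0.08953385752306835, dn v = 0.9497964908073243
m = k² = 0.0986776569
D = 1 − m·sn²u·sn²v = 0.990210743520104
sn(u+v) = (sn u·cn v·dn v + sn v·cn u·dn u)/D = 0.9670887628563906/0.990210743520104 = 0.9766494346632546
cn(u+v) = (cn u·cn v − sn u·sn v·dn u·dn v)/D = 0.2127360837740817/0.990210743520104 = 0.2148391998028878
dn(u+v) = (dn u·dn v − m·sn u·sn v·cn u·cn v)/D = 0.9424584789575272/0.990210743520104 = 0.9517756549552047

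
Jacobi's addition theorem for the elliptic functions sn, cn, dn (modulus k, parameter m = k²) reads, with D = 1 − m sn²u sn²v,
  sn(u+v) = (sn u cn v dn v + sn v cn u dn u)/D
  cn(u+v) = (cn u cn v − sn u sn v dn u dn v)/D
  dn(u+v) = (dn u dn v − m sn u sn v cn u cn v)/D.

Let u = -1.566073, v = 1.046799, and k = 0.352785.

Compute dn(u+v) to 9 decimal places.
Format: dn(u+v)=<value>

dn(u+v)=0.984705483

sn u = -0.9985605001594185, cn u = 0.05363699769162998, dn u = 0.9358957197683234
sn v = 0.8561303746400351, cn v = 0.5167598877803048, dn v = 0.9532984353052534
m = k² = 0.124457256225
D = 1 − m·sn²u·sn²v = 0.9090403461060569
dn(u+v) = (dn u·dn v − m·sn u·sn v·cn u·cn v)/D = 0.8951370134978515/0.9090403461060569 = 0.9847054834609252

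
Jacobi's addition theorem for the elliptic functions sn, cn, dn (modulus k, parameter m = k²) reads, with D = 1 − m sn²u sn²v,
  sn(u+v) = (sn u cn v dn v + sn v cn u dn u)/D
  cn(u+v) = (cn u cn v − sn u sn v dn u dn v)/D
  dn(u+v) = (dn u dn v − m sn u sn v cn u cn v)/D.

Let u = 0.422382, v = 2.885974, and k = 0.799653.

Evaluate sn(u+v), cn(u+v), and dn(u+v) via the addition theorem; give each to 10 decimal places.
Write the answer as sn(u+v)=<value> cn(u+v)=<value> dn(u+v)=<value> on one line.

sn u = 0.402888308065226, cn u = 0.9152491525395364, dn u = 0.946681544734806
sn v = 0.8370993326641119, cn v = -0.5470509183369483, dn v = 0.7429120920417221
m = k² = 0.639444920409
D = 1 − m·sn²u·sn²v = 0.9272678439848173
sn(u+v) = (sn u·cn v·dn v + sn v·cn u·dn u)/D = 0.5615661464846089/0.9272678439848173 = 0.6056137394685756
cn(u+v) = (cn u·cn v − sn u·sn v·dn u·dn v)/D = -0.737881506483716/0.9272678439848173 = -0.7957587565128569
dn(u+v) = (dn u·dn v − m·sn u·sn v·cn u·cn v)/D = 0.8112783239210288/0.9272678439848173 = 0.874912603929693

sn(u+v)=0.6056137395 cn(u+v)=-0.7957587565 dn(u+v)=0.8749126039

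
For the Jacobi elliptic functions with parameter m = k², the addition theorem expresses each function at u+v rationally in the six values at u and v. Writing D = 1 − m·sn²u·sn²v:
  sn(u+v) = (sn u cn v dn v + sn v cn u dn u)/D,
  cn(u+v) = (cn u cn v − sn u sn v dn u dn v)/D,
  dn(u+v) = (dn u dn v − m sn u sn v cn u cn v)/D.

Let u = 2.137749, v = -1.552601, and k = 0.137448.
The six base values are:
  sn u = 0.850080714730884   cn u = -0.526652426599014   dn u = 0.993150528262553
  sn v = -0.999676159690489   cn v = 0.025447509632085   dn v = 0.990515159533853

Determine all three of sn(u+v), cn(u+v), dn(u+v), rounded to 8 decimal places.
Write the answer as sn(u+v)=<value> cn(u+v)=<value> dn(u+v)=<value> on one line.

m = k² = 0.018891952704
D = 1 − m·sn²u·sn²v = 0.9863568125105484
sn(u+v) = (sn u·cn v·dn v + sn v·cn u·dn u)/D = 0.5443030095495916/0.9863568125105484 = 0.5518317536269571
cn(u+v) = (cn u·cn v − sn u·sn v·dn u·dn v)/D = 0.8225776531010469/0.9863568125105484 = 0.8339554638522355
dn(u+v) = (dn u·dn v − m·sn u·sn v·cn u·cn v)/D = 0.9835154918673192/0.9863568125105484 = 0.9971193784975264

sn(u+v)=0.55183175 cn(u+v)=0.83395546 dn(u+v)=0.99711938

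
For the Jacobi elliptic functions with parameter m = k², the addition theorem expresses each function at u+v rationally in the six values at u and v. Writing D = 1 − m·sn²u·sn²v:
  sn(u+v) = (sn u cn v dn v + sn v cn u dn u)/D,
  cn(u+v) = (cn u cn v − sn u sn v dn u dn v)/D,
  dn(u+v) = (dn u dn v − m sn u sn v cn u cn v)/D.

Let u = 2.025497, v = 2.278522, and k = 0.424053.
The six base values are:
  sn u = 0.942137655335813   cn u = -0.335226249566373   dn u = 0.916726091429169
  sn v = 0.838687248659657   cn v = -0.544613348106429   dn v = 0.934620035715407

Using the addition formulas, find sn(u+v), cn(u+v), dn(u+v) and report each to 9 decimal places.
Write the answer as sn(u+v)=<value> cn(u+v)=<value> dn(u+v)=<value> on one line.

m = k² = 0.179820946809
D = 1 − m·sn²u·sn²v = 0.8877286139649386
sn(u+v) = (sn u·cn v·dn v + sn v·cn u·dn u)/D = -0.7372917577285587/0.8877286139649386 = -0.8305373355439442
cn(u+v) = (cn u·cn v − sn u·sn v·dn u·dn v)/D = -0.4944319528890131/0.8877286139649386 = -0.5569629559203789
dn(u+v) = (dn u·dn v − m·sn u·sn v·cn u·cn v)/D = 0.8308499146834132/0.8877286139649386 = 0.9359278293086857

sn(u+v)=-0.830537336 cn(u+v)=-0.556962956 dn(u+v)=0.935927829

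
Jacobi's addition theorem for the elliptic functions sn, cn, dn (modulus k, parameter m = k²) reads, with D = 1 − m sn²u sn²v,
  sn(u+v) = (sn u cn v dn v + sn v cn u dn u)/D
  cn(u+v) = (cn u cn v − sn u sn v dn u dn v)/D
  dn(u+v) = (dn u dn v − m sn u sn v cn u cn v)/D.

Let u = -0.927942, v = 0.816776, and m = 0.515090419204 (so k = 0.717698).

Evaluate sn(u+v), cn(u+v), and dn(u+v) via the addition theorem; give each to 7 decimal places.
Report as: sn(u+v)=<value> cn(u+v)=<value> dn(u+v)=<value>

sn(u+v)=-0.1108203 cn(u+v)=0.9938405 dn(u+v)=0.9968320

sn u = -0.7647860778334643, cn u = 0.6442842968380545, dn u = 0.8358975866784305
sn v = 0.7005766900710985, cn v = 0.7135771165956935, dn v = 0.8644013285176142
m = k² = 0.515090419204
D = 1 − m·sn²u·sn²v = 0.8521318003547684
sn(u+v) = (sn u·cn v·dn v + sn v·cn u·dn u)/D = -0.09443349805025434/0.8521318003547684 = -0.1108202956525491
cn(u+v) = (cn u·cn v − sn u·sn v·dn u·dn v)/D = 0.8468830613619873/0.8521318003547684 = 0.9938404610758618
dn(u+v) = (dn u·dn v − m·sn u·sn v·cn u·cn v)/D = 0.84943227557323/0.8521318003547684 = 0.9968320337529775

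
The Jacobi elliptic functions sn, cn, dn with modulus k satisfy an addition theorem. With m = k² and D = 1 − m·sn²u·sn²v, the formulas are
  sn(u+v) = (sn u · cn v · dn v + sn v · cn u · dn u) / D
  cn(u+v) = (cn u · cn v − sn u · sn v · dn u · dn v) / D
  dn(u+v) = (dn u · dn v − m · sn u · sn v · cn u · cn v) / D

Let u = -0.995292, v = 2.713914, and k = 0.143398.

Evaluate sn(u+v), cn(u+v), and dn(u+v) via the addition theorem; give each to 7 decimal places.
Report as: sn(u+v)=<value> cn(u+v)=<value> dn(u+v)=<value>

sn(u+v)=0.9904626 cn(u+v)=-0.1377820 dn(u+v)=0.9898623

sn u = -0.8374078825964185, cn u = 0.5465784830794046, dn u = 0.9927639021655735
sn v = 0.4293111696477872, cn v = -0.9031566417934648, dn v = 0.9981032388730683
m = k² = 0.020562986404
D = 1 − m·sn²u·sn²v = 0.9973423079733424
sn(u+v) = (sn u·cn v·dn v + sn v·cn u·dn u)/D = 0.9878302319702694/0.9973423079733424 = 0.9904625764624364
cn(u+v) = (cn u·cn v − sn u·sn v·dn u·dn v)/D = -0.13741583634777/0.9973423079733424 = -0.1377820185198069
dn(u+v) = (dn u·dn v − m·sn u·sn v·cn u·cn v)/D = 0.9872315538785556/0.9973423079733424 = 0.9898623030288042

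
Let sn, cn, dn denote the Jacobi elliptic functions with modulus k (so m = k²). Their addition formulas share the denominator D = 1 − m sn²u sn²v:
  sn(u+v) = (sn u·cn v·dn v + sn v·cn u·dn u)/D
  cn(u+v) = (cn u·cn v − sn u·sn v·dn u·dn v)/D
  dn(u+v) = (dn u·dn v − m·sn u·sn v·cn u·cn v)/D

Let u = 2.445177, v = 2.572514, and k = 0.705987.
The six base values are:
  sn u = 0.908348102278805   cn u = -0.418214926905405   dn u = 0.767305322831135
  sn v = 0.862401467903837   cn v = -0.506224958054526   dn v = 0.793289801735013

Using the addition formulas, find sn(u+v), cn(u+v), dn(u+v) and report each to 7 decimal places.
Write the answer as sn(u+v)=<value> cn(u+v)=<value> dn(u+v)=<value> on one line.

m = k² = 0.498417644169
D = 1 − m·sn²u·sn²v = 0.6941439970959138
sn(u+v) = (sn u·cn v·dn v + sn v·cn u·dn u)/D = -0.6415206152261577/0.6941439970959138 = -0.9241895311492771
cn(u+v) = (cn u·cn v − sn u·sn v·dn u·dn v)/D = -0.2651173116643726/0.6941439970959138 = -0.38193417039338
dn(u+v) = (dn u·dn v − m·sn u·sn v·cn u·cn v)/D = 0.5260349373463933/0.6941439970959138 = 0.7578181754033207

sn(u+v)=-0.9241895 cn(u+v)=-0.3819342 dn(u+v)=0.7578182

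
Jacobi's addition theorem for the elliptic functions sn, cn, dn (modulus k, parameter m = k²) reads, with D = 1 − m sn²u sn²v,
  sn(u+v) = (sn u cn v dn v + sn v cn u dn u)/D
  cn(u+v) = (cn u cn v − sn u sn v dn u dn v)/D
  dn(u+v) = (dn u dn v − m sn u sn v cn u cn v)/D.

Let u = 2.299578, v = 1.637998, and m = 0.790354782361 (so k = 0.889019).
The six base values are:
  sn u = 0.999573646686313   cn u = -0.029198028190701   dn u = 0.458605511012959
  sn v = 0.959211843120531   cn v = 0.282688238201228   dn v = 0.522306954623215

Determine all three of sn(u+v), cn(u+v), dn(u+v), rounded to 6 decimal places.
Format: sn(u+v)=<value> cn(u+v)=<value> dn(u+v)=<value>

m = k² = 0.790354782361
D = 1 − m·sn²u·sn²v = 0.27342450703574
sn(u+v) = (sn u·cn v·dn v + sn v·cn u·dn u)/D = 0.1347428738659924/0.27342450703574 = 0.4927973550241413
cn(u+v) = (cn u·cn v − sn u·sn v·dn u·dn v)/D = -0.2379187234962198/0.27342450703574 = -0.8701441069622953
dn(u+v) = (dn u·dn v − m·sn u·sn v·cn u·cn v)/D = 0.2457876370378015/0.27342450703574 = 0.8989232154149003

sn(u+v)=0.492797 cn(u+v)=-0.870144 dn(u+v)=0.898923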